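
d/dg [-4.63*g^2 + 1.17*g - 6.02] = 1.17 - 9.26*g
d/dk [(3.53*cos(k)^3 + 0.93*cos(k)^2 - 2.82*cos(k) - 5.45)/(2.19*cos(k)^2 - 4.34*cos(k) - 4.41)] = (-7.7307*cos(k)^4 + 30.6404*cos(k)^3 + 44.5623*cos(k)^2 - 15.6684*cos(k) + 11.2168)*sin(k)/(4.7961*cos(k)^4 - 19.0092*cos(k)^3 - 0.4802*cos(k)^2 + 38.2788*cos(k) + 19.4481)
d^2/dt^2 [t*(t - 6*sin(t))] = 6*t*sin(t) - 12*cos(t) + 2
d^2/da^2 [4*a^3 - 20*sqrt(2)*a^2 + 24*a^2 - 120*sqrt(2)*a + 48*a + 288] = 24*a - 40*sqrt(2) + 48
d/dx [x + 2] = 1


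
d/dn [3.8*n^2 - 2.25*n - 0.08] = 7.6*n - 2.25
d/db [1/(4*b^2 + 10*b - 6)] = (-4*b - 5)/(2*(2*b^2 + 5*b - 3)^2)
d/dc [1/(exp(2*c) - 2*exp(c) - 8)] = 2*(1 - exp(c))*exp(c)/(-exp(2*c) + 2*exp(c) + 8)^2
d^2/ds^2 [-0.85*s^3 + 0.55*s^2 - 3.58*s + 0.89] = 1.1 - 5.1*s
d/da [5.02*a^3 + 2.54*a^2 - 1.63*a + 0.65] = 15.06*a^2 + 5.08*a - 1.63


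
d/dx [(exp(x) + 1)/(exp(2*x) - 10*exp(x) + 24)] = (-2*(exp(x) - 5)*(exp(x) + 1) + exp(2*x) - 10*exp(x) + 24)*exp(x)/(exp(2*x) - 10*exp(x) + 24)^2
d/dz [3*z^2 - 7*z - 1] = 6*z - 7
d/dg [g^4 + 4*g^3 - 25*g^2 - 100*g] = 4*g^3 + 12*g^2 - 50*g - 100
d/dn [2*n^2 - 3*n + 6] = 4*n - 3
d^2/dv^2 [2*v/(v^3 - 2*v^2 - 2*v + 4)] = 4*(v*(-3*v^2 + 4*v + 2)^2 + (-3*v^2 - v*(3*v - 2) + 4*v + 2)*(v^3 - 2*v^2 - 2*v + 4))/(v^3 - 2*v^2 - 2*v + 4)^3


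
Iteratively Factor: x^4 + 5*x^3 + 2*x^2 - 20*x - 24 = (x + 3)*(x^3 + 2*x^2 - 4*x - 8) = (x + 2)*(x + 3)*(x^2 - 4) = (x + 2)^2*(x + 3)*(x - 2)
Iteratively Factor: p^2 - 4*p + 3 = (p - 1)*(p - 3)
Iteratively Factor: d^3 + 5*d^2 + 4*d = (d)*(d^2 + 5*d + 4) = d*(d + 1)*(d + 4)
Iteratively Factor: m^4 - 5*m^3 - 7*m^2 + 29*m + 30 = (m - 5)*(m^3 - 7*m - 6) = (m - 5)*(m + 2)*(m^2 - 2*m - 3) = (m - 5)*(m - 3)*(m + 2)*(m + 1)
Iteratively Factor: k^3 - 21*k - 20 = (k + 4)*(k^2 - 4*k - 5) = (k + 1)*(k + 4)*(k - 5)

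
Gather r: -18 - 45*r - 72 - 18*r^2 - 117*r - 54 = -18*r^2 - 162*r - 144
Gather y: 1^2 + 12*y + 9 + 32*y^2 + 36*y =32*y^2 + 48*y + 10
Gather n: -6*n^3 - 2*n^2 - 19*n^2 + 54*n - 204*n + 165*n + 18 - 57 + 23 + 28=-6*n^3 - 21*n^2 + 15*n + 12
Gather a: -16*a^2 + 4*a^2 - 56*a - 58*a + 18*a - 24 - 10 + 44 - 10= -12*a^2 - 96*a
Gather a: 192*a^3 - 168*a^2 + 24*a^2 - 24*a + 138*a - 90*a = 192*a^3 - 144*a^2 + 24*a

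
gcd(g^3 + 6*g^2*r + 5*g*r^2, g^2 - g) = g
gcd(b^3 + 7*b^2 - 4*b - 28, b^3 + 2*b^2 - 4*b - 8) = b^2 - 4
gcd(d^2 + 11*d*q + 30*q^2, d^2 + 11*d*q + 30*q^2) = d^2 + 11*d*q + 30*q^2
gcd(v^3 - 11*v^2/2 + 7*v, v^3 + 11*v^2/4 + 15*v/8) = v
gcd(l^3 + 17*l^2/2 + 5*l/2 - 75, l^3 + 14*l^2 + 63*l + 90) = l^2 + 11*l + 30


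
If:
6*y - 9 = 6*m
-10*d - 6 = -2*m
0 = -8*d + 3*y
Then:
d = -27/14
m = -93/14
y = -36/7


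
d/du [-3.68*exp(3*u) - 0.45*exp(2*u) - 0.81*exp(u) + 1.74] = (-11.04*exp(2*u) - 0.9*exp(u) - 0.81)*exp(u)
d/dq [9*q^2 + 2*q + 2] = 18*q + 2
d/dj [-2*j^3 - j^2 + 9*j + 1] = -6*j^2 - 2*j + 9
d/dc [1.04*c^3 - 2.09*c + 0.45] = 3.12*c^2 - 2.09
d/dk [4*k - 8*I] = 4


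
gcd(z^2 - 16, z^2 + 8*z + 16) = z + 4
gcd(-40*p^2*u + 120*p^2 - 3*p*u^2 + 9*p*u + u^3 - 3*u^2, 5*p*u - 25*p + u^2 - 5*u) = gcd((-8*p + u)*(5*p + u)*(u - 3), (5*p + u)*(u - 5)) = 5*p + u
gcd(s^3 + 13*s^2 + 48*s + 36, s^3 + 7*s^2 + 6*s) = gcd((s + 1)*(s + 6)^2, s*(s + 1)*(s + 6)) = s^2 + 7*s + 6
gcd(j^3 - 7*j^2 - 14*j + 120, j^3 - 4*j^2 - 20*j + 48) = j^2 - 2*j - 24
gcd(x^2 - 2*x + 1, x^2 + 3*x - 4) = x - 1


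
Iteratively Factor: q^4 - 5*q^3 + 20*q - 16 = (q - 4)*(q^3 - q^2 - 4*q + 4) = (q - 4)*(q + 2)*(q^2 - 3*q + 2) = (q - 4)*(q - 1)*(q + 2)*(q - 2)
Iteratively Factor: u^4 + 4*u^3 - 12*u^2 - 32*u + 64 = (u - 2)*(u^3 + 6*u^2 - 32) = (u - 2)*(u + 4)*(u^2 + 2*u - 8) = (u - 2)^2*(u + 4)*(u + 4)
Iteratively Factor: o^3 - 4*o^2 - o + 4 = (o - 4)*(o^2 - 1) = (o - 4)*(o - 1)*(o + 1)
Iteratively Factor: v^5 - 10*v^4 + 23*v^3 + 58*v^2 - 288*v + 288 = (v - 3)*(v^4 - 7*v^3 + 2*v^2 + 64*v - 96) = (v - 3)*(v - 2)*(v^3 - 5*v^2 - 8*v + 48) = (v - 4)*(v - 3)*(v - 2)*(v^2 - v - 12) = (v - 4)*(v - 3)*(v - 2)*(v + 3)*(v - 4)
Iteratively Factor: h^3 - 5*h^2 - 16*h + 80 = (h - 5)*(h^2 - 16) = (h - 5)*(h - 4)*(h + 4)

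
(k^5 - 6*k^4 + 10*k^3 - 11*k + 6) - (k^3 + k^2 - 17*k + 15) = k^5 - 6*k^4 + 9*k^3 - k^2 + 6*k - 9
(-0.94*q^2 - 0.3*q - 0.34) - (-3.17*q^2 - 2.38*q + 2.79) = 2.23*q^2 + 2.08*q - 3.13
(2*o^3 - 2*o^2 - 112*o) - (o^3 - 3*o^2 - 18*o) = o^3 + o^2 - 94*o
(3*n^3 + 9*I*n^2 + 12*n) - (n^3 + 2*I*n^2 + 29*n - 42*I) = 2*n^3 + 7*I*n^2 - 17*n + 42*I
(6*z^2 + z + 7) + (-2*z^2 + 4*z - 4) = 4*z^2 + 5*z + 3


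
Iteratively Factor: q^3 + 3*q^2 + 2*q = (q)*(q^2 + 3*q + 2) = q*(q + 2)*(q + 1)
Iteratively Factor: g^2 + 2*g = (g + 2)*(g)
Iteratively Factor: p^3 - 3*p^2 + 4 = (p - 2)*(p^2 - p - 2) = (p - 2)^2*(p + 1)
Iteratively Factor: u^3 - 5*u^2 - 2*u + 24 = (u + 2)*(u^2 - 7*u + 12) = (u - 4)*(u + 2)*(u - 3)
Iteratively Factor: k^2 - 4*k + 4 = (k - 2)*(k - 2)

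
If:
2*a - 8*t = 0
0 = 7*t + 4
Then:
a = -16/7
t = -4/7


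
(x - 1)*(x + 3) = x^2 + 2*x - 3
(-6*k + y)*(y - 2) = -6*k*y + 12*k + y^2 - 2*y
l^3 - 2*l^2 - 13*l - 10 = (l - 5)*(l + 1)*(l + 2)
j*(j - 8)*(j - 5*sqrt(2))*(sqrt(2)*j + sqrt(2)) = sqrt(2)*j^4 - 10*j^3 - 7*sqrt(2)*j^3 - 8*sqrt(2)*j^2 + 70*j^2 + 80*j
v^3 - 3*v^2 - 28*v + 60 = (v - 6)*(v - 2)*(v + 5)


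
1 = 1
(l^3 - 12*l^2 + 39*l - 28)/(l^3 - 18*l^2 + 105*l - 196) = (l - 1)/(l - 7)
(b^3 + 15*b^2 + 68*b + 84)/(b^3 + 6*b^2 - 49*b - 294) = (b + 2)/(b - 7)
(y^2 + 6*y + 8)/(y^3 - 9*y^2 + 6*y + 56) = (y + 4)/(y^2 - 11*y + 28)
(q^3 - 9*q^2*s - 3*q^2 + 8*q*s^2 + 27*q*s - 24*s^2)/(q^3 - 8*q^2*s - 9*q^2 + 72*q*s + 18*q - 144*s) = (q - s)/(q - 6)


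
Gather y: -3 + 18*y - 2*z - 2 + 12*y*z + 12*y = y*(12*z + 30) - 2*z - 5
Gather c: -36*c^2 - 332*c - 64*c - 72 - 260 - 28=-36*c^2 - 396*c - 360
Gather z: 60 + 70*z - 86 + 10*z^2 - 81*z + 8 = 10*z^2 - 11*z - 18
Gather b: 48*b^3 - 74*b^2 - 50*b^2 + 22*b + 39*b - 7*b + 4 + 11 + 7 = 48*b^3 - 124*b^2 + 54*b + 22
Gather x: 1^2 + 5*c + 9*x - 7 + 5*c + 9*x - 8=10*c + 18*x - 14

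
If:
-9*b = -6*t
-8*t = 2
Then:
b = -1/6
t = -1/4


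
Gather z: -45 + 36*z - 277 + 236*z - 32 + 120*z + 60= 392*z - 294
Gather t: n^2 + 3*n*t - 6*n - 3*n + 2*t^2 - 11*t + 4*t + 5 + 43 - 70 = n^2 - 9*n + 2*t^2 + t*(3*n - 7) - 22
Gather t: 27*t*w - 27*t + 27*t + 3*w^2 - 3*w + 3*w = 27*t*w + 3*w^2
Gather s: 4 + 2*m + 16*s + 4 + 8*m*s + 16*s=2*m + s*(8*m + 32) + 8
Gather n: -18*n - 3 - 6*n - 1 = -24*n - 4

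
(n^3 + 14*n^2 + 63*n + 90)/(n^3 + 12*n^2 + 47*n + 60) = (n + 6)/(n + 4)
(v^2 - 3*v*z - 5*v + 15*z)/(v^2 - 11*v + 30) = (v - 3*z)/(v - 6)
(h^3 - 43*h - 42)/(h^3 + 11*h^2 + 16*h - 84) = (h^2 - 6*h - 7)/(h^2 + 5*h - 14)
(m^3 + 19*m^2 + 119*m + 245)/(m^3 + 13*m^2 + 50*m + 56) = (m^2 + 12*m + 35)/(m^2 + 6*m + 8)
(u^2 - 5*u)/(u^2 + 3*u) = (u - 5)/(u + 3)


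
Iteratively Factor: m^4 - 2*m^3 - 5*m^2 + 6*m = (m - 1)*(m^3 - m^2 - 6*m) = (m - 1)*(m + 2)*(m^2 - 3*m) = (m - 3)*(m - 1)*(m + 2)*(m)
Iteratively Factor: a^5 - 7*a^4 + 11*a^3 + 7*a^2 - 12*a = (a)*(a^4 - 7*a^3 + 11*a^2 + 7*a - 12) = a*(a - 3)*(a^3 - 4*a^2 - a + 4) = a*(a - 3)*(a + 1)*(a^2 - 5*a + 4) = a*(a - 3)*(a - 1)*(a + 1)*(a - 4)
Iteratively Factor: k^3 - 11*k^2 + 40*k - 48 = (k - 4)*(k^2 - 7*k + 12) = (k - 4)*(k - 3)*(k - 4)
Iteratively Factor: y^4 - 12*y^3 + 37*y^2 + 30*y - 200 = (y - 5)*(y^3 - 7*y^2 + 2*y + 40) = (y - 5)^2*(y^2 - 2*y - 8) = (y - 5)^2*(y + 2)*(y - 4)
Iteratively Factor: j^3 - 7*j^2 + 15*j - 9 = (j - 3)*(j^2 - 4*j + 3) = (j - 3)^2*(j - 1)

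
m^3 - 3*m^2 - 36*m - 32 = (m - 8)*(m + 1)*(m + 4)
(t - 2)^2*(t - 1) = t^3 - 5*t^2 + 8*t - 4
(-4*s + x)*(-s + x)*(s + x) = 4*s^3 - s^2*x - 4*s*x^2 + x^3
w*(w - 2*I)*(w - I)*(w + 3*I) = w^4 + 7*w^2 - 6*I*w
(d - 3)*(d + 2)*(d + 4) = d^3 + 3*d^2 - 10*d - 24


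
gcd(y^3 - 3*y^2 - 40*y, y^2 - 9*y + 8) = y - 8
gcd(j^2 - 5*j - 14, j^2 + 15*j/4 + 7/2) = j + 2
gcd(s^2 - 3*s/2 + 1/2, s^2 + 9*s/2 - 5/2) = s - 1/2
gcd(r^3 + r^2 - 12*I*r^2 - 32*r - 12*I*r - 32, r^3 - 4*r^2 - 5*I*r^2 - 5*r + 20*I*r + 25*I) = r + 1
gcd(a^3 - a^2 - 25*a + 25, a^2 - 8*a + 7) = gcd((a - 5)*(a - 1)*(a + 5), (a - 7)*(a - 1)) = a - 1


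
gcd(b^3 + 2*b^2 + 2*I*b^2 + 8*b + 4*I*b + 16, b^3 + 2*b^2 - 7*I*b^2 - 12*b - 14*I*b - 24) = b + 2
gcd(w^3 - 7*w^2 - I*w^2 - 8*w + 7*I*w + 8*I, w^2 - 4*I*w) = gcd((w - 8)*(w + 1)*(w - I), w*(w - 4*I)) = 1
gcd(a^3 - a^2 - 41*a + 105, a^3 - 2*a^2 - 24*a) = 1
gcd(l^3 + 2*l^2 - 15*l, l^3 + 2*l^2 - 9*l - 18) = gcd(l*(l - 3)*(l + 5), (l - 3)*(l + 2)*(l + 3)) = l - 3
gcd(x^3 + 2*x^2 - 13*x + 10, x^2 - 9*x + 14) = x - 2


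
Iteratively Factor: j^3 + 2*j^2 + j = (j)*(j^2 + 2*j + 1) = j*(j + 1)*(j + 1)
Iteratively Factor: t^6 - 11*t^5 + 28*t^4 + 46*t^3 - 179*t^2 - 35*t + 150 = (t - 5)*(t^5 - 6*t^4 - 2*t^3 + 36*t^2 + t - 30) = (t - 5)*(t - 1)*(t^4 - 5*t^3 - 7*t^2 + 29*t + 30) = (t - 5)*(t - 3)*(t - 1)*(t^3 - 2*t^2 - 13*t - 10) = (t - 5)*(t - 3)*(t - 1)*(t + 2)*(t^2 - 4*t - 5) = (t - 5)^2*(t - 3)*(t - 1)*(t + 2)*(t + 1)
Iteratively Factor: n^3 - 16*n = (n)*(n^2 - 16) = n*(n - 4)*(n + 4)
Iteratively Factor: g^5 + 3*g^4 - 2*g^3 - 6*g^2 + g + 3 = (g + 1)*(g^4 + 2*g^3 - 4*g^2 - 2*g + 3) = (g - 1)*(g + 1)*(g^3 + 3*g^2 - g - 3) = (g - 1)^2*(g + 1)*(g^2 + 4*g + 3) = (g - 1)^2*(g + 1)*(g + 3)*(g + 1)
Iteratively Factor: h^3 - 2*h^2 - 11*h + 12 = (h + 3)*(h^2 - 5*h + 4) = (h - 4)*(h + 3)*(h - 1)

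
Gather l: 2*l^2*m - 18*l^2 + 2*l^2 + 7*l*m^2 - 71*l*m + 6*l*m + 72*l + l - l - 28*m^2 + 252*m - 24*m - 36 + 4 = l^2*(2*m - 16) + l*(7*m^2 - 65*m + 72) - 28*m^2 + 228*m - 32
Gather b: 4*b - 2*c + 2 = 4*b - 2*c + 2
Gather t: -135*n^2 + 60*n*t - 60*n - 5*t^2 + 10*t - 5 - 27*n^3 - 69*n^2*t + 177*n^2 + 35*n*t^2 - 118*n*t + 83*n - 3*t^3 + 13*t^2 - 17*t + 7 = -27*n^3 + 42*n^2 + 23*n - 3*t^3 + t^2*(35*n + 8) + t*(-69*n^2 - 58*n - 7) + 2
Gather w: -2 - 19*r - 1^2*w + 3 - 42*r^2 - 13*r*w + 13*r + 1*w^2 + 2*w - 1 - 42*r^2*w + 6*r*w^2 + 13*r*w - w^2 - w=-42*r^2*w - 42*r^2 + 6*r*w^2 - 6*r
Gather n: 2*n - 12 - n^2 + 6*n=-n^2 + 8*n - 12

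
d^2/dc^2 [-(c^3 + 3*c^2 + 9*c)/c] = -2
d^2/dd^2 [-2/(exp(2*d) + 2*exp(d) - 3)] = 4*(-4*(exp(d) + 1)^2*exp(d) + (2*exp(d) + 1)*(exp(2*d) + 2*exp(d) - 3))*exp(d)/(exp(2*d) + 2*exp(d) - 3)^3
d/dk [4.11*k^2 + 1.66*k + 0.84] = 8.22*k + 1.66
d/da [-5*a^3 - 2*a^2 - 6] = a*(-15*a - 4)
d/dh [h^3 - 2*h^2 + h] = 3*h^2 - 4*h + 1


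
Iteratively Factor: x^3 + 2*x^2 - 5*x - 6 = (x + 3)*(x^2 - x - 2) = (x + 1)*(x + 3)*(x - 2)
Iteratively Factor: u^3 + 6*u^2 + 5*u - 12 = (u + 4)*(u^2 + 2*u - 3) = (u - 1)*(u + 4)*(u + 3)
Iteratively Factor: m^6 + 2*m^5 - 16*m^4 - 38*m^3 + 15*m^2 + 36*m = (m - 4)*(m^5 + 6*m^4 + 8*m^3 - 6*m^2 - 9*m) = (m - 4)*(m + 1)*(m^4 + 5*m^3 + 3*m^2 - 9*m) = (m - 4)*(m - 1)*(m + 1)*(m^3 + 6*m^2 + 9*m) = m*(m - 4)*(m - 1)*(m + 1)*(m^2 + 6*m + 9) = m*(m - 4)*(m - 1)*(m + 1)*(m + 3)*(m + 3)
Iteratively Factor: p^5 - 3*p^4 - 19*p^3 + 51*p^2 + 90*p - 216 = (p - 4)*(p^4 + p^3 - 15*p^2 - 9*p + 54) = (p - 4)*(p - 3)*(p^3 + 4*p^2 - 3*p - 18) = (p - 4)*(p - 3)*(p + 3)*(p^2 + p - 6) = (p - 4)*(p - 3)*(p - 2)*(p + 3)*(p + 3)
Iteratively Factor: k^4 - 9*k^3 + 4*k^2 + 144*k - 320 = (k - 4)*(k^3 - 5*k^2 - 16*k + 80) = (k - 4)^2*(k^2 - k - 20) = (k - 5)*(k - 4)^2*(k + 4)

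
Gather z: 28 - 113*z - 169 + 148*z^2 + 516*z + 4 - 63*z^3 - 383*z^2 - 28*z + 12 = -63*z^3 - 235*z^2 + 375*z - 125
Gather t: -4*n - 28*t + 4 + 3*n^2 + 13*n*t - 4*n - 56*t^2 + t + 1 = 3*n^2 - 8*n - 56*t^2 + t*(13*n - 27) + 5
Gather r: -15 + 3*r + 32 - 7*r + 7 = 24 - 4*r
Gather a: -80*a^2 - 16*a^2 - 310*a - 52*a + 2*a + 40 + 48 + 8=-96*a^2 - 360*a + 96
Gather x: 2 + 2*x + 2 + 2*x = 4*x + 4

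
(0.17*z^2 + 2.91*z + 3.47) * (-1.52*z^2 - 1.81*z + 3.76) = -0.2584*z^4 - 4.7309*z^3 - 9.9023*z^2 + 4.6609*z + 13.0472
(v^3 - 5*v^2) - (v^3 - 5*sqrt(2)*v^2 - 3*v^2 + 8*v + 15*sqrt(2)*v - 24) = -2*v^2 + 5*sqrt(2)*v^2 - 15*sqrt(2)*v - 8*v + 24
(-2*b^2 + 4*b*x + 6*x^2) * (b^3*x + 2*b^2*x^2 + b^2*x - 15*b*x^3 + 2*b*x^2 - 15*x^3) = -2*b^5*x - 2*b^4*x + 44*b^3*x^3 - 48*b^2*x^4 + 44*b^2*x^3 - 90*b*x^5 - 48*b*x^4 - 90*x^5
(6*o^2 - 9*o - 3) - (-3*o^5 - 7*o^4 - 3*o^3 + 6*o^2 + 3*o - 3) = 3*o^5 + 7*o^4 + 3*o^3 - 12*o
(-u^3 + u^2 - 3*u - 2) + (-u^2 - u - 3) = -u^3 - 4*u - 5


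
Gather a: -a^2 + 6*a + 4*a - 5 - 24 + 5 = -a^2 + 10*a - 24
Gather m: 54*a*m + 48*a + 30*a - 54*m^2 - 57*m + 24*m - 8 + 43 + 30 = 78*a - 54*m^2 + m*(54*a - 33) + 65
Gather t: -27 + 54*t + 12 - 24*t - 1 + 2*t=32*t - 16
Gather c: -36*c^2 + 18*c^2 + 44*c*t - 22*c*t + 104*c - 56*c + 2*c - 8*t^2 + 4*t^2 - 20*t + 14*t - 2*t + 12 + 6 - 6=-18*c^2 + c*(22*t + 50) - 4*t^2 - 8*t + 12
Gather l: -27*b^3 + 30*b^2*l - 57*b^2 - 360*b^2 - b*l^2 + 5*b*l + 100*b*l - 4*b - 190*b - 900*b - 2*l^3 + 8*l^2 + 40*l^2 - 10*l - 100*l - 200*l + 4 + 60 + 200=-27*b^3 - 417*b^2 - 1094*b - 2*l^3 + l^2*(48 - b) + l*(30*b^2 + 105*b - 310) + 264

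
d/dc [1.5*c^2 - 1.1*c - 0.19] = 3.0*c - 1.1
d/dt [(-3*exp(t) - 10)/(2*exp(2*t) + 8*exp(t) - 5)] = (6*exp(2*t) + 40*exp(t) + 95)*exp(t)/(4*exp(4*t) + 32*exp(3*t) + 44*exp(2*t) - 80*exp(t) + 25)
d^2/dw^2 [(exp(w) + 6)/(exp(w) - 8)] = 14*(exp(w) + 8)*exp(w)/(exp(3*w) - 24*exp(2*w) + 192*exp(w) - 512)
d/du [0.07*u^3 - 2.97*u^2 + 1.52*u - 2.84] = 0.21*u^2 - 5.94*u + 1.52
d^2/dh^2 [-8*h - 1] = 0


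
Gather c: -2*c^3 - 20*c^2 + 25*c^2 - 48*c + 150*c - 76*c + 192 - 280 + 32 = -2*c^3 + 5*c^2 + 26*c - 56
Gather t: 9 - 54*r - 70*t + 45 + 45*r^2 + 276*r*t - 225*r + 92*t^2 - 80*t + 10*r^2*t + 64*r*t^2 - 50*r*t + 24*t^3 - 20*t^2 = 45*r^2 - 279*r + 24*t^3 + t^2*(64*r + 72) + t*(10*r^2 + 226*r - 150) + 54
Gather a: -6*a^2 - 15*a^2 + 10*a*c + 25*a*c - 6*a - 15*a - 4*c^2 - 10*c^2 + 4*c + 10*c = -21*a^2 + a*(35*c - 21) - 14*c^2 + 14*c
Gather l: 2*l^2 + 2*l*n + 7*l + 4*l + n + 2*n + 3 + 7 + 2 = 2*l^2 + l*(2*n + 11) + 3*n + 12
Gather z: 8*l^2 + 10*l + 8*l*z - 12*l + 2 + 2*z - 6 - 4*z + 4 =8*l^2 - 2*l + z*(8*l - 2)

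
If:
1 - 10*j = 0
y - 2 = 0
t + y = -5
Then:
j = 1/10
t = -7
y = 2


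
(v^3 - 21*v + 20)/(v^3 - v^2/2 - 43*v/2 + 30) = 2*(v - 1)/(2*v - 3)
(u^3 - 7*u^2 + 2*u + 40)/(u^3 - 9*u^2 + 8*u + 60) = (u - 4)/(u - 6)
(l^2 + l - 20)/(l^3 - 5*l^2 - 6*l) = (-l^2 - l + 20)/(l*(-l^2 + 5*l + 6))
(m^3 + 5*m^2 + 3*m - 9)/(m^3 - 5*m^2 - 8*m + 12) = (m^2 + 6*m + 9)/(m^2 - 4*m - 12)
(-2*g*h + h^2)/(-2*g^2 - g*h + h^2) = h/(g + h)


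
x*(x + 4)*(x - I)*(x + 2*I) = x^4 + 4*x^3 + I*x^3 + 2*x^2 + 4*I*x^2 + 8*x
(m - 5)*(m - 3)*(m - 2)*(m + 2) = m^4 - 8*m^3 + 11*m^2 + 32*m - 60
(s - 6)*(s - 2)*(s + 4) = s^3 - 4*s^2 - 20*s + 48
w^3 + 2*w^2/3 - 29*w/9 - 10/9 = (w - 5/3)*(w + 1/3)*(w + 2)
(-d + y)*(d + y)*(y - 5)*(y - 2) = -d^2*y^2 + 7*d^2*y - 10*d^2 + y^4 - 7*y^3 + 10*y^2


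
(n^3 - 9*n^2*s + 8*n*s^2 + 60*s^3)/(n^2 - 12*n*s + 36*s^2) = (-n^2 + 3*n*s + 10*s^2)/(-n + 6*s)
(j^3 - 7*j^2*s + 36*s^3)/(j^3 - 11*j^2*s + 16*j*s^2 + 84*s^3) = (-j + 3*s)/(-j + 7*s)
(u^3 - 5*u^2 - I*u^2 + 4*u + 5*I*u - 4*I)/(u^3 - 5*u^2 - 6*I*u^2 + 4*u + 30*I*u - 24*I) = (u - I)/(u - 6*I)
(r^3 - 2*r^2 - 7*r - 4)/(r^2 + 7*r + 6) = (r^2 - 3*r - 4)/(r + 6)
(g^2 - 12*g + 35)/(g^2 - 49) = (g - 5)/(g + 7)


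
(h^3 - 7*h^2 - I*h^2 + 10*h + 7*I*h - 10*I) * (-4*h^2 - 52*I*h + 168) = -4*h^5 + 28*h^4 - 48*I*h^4 + 76*h^3 + 336*I*h^3 - 812*h^2 - 648*I*h^2 + 1160*h + 1176*I*h - 1680*I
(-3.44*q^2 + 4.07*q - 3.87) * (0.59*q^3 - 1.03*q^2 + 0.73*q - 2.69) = -2.0296*q^5 + 5.9445*q^4 - 8.9866*q^3 + 16.2108*q^2 - 13.7734*q + 10.4103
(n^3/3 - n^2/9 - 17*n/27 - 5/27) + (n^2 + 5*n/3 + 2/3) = n^3/3 + 8*n^2/9 + 28*n/27 + 13/27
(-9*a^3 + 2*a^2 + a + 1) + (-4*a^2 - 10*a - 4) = -9*a^3 - 2*a^2 - 9*a - 3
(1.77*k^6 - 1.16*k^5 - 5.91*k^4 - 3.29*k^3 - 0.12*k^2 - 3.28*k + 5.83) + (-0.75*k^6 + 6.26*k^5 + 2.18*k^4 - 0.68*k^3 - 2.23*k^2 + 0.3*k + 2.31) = 1.02*k^6 + 5.1*k^5 - 3.73*k^4 - 3.97*k^3 - 2.35*k^2 - 2.98*k + 8.14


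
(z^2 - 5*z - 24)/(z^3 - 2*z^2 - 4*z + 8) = (z^2 - 5*z - 24)/(z^3 - 2*z^2 - 4*z + 8)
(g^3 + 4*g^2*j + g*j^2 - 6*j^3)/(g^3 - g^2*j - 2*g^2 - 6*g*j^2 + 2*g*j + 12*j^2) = (g^2 + 2*g*j - 3*j^2)/(g^2 - 3*g*j - 2*g + 6*j)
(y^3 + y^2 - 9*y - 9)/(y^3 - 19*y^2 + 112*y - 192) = (y^2 + 4*y + 3)/(y^2 - 16*y + 64)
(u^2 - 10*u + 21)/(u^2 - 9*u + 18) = (u - 7)/(u - 6)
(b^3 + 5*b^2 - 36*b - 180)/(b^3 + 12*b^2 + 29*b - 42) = (b^2 - b - 30)/(b^2 + 6*b - 7)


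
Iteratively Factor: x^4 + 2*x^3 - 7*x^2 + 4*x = (x + 4)*(x^3 - 2*x^2 + x) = (x - 1)*(x + 4)*(x^2 - x) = (x - 1)^2*(x + 4)*(x)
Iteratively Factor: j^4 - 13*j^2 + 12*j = (j + 4)*(j^3 - 4*j^2 + 3*j) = (j - 3)*(j + 4)*(j^2 - j) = (j - 3)*(j - 1)*(j + 4)*(j)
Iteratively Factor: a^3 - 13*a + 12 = (a + 4)*(a^2 - 4*a + 3) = (a - 3)*(a + 4)*(a - 1)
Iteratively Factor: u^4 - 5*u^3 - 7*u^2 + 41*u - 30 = (u - 1)*(u^3 - 4*u^2 - 11*u + 30) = (u - 5)*(u - 1)*(u^2 + u - 6) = (u - 5)*(u - 1)*(u + 3)*(u - 2)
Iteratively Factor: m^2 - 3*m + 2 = (m - 2)*(m - 1)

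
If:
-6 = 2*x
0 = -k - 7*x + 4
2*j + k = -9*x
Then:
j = 1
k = 25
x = -3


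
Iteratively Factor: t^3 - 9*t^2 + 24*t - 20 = (t - 2)*(t^2 - 7*t + 10) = (t - 2)^2*(t - 5)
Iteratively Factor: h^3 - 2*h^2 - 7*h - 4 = (h - 4)*(h^2 + 2*h + 1) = (h - 4)*(h + 1)*(h + 1)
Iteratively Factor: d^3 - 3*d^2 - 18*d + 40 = (d - 2)*(d^2 - d - 20) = (d - 5)*(d - 2)*(d + 4)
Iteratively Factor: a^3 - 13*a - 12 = (a + 1)*(a^2 - a - 12) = (a + 1)*(a + 3)*(a - 4)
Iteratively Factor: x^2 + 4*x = (x)*(x + 4)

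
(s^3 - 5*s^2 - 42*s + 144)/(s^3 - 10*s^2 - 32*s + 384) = (s - 3)/(s - 8)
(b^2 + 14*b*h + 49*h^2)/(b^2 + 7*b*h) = (b + 7*h)/b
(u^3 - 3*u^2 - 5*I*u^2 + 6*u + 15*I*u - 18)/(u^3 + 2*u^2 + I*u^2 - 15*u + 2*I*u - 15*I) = (u - 6*I)/(u + 5)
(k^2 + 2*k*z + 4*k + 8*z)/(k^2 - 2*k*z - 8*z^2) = (-k - 4)/(-k + 4*z)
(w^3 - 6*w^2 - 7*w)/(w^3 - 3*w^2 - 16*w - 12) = w*(w - 7)/(w^2 - 4*w - 12)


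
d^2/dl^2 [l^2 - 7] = 2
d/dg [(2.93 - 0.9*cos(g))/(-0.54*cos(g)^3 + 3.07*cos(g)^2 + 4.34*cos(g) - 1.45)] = (0.972*cos(g)^3 - 7.5096*cos(g)^2 + 17.9902*cos(g) + 11.4112)*sin(g)/(0.2916*cos(g)^6 - 3.3156*cos(g)^5 + 4.7377*cos(g)^4 + 28.2136*cos(g)^3 + 9.9326*cos(g)^2 - 12.586*cos(g) + 2.1025)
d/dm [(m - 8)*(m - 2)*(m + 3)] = 3*m^2 - 14*m - 14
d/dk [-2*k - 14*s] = -2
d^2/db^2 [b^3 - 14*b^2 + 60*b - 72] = 6*b - 28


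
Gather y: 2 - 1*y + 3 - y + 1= 6 - 2*y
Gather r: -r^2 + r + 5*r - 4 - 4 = -r^2 + 6*r - 8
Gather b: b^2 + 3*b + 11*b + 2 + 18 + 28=b^2 + 14*b + 48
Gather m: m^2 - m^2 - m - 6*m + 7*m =0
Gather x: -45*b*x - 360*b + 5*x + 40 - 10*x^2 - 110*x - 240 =-360*b - 10*x^2 + x*(-45*b - 105) - 200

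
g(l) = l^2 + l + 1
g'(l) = 2*l + 1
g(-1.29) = 1.37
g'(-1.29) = -1.58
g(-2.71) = 5.63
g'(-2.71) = -4.42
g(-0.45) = 0.75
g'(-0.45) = 0.10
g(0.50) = 1.75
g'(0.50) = 2.00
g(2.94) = 12.58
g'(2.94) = 6.88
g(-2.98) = 6.90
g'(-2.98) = -4.96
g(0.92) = 2.77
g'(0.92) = 2.84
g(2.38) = 9.04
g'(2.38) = 5.76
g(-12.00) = 133.00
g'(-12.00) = -23.00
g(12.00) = 157.00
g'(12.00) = 25.00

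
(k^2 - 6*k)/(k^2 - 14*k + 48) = k/(k - 8)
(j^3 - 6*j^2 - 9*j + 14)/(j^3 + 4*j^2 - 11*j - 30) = (j^2 - 8*j + 7)/(j^2 + 2*j - 15)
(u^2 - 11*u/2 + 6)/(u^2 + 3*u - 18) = (u^2 - 11*u/2 + 6)/(u^2 + 3*u - 18)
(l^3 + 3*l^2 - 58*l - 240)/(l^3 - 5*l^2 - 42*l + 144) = (l + 5)/(l - 3)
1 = 1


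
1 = 1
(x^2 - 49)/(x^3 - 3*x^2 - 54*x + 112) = (x - 7)/(x^2 - 10*x + 16)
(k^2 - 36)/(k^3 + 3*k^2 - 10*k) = (k^2 - 36)/(k*(k^2 + 3*k - 10))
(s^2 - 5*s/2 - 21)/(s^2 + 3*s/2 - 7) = (s - 6)/(s - 2)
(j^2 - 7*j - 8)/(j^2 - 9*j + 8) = (j + 1)/(j - 1)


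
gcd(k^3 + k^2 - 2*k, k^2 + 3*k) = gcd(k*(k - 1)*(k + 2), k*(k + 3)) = k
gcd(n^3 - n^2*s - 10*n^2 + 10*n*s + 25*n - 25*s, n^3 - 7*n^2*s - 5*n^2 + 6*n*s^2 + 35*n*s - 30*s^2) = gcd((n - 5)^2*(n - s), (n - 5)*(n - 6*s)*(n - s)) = -n^2 + n*s + 5*n - 5*s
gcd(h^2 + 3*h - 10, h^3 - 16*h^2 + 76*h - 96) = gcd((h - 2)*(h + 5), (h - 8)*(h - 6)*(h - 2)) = h - 2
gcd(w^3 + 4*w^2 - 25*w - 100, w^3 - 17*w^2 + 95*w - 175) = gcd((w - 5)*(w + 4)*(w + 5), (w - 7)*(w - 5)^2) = w - 5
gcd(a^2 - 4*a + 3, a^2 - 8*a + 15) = a - 3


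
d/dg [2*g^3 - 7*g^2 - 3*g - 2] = 6*g^2 - 14*g - 3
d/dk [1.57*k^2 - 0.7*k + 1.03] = 3.14*k - 0.7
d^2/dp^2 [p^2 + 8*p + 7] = 2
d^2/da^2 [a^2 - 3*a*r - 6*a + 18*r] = 2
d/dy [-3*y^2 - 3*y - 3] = -6*y - 3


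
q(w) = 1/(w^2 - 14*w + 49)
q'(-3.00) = 0.00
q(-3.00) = 0.01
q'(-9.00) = 0.00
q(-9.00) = 0.00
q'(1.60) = 0.01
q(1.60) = 0.03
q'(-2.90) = 0.00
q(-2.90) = 0.01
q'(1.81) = 0.01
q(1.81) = 0.04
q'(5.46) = 0.55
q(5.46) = 0.42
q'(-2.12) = 0.00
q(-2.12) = 0.01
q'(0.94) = 0.01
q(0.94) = 0.03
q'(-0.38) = 0.00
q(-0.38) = 0.02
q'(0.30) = 0.01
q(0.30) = 0.02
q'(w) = (14 - 2*w)/(w^2 - 14*w + 49)^2 = 2*(7 - w)/(w^2 - 14*w + 49)^2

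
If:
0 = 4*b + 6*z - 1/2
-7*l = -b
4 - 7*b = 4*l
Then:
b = 28/53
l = 4/53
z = -57/212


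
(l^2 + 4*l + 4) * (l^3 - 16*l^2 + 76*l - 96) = l^5 - 12*l^4 + 16*l^3 + 144*l^2 - 80*l - 384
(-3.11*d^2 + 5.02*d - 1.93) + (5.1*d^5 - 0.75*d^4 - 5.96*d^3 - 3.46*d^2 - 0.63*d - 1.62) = 5.1*d^5 - 0.75*d^4 - 5.96*d^3 - 6.57*d^2 + 4.39*d - 3.55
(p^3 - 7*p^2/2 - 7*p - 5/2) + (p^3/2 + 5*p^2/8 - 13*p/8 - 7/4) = 3*p^3/2 - 23*p^2/8 - 69*p/8 - 17/4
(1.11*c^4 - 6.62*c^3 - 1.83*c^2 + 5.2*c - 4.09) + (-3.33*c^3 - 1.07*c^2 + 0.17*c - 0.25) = 1.11*c^4 - 9.95*c^3 - 2.9*c^2 + 5.37*c - 4.34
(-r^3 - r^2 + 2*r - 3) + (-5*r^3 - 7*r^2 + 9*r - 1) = -6*r^3 - 8*r^2 + 11*r - 4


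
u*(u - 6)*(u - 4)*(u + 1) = u^4 - 9*u^3 + 14*u^2 + 24*u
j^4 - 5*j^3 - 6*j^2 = j^2*(j - 6)*(j + 1)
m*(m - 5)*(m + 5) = m^3 - 25*m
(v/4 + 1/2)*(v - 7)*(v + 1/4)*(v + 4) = v^4/4 - 3*v^3/16 - 137*v^2/16 - 129*v/8 - 7/2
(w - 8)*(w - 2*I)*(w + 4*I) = w^3 - 8*w^2 + 2*I*w^2 + 8*w - 16*I*w - 64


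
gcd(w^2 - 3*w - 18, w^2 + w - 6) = w + 3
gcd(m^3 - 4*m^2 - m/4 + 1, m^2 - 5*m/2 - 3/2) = m + 1/2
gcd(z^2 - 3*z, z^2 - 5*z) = z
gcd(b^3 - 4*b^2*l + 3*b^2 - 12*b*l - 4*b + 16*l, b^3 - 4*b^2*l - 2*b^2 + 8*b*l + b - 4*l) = b^2 - 4*b*l - b + 4*l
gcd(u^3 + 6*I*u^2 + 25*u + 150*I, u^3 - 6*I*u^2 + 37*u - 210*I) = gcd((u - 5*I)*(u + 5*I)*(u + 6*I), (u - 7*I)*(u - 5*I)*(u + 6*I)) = u^2 + I*u + 30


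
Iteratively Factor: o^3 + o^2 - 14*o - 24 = (o + 3)*(o^2 - 2*o - 8) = (o - 4)*(o + 3)*(o + 2)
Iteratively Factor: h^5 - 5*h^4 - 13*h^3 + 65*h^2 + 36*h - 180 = (h - 3)*(h^4 - 2*h^3 - 19*h^2 + 8*h + 60) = (h - 3)*(h - 2)*(h^3 - 19*h - 30) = (h - 3)*(h - 2)*(h + 2)*(h^2 - 2*h - 15) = (h - 5)*(h - 3)*(h - 2)*(h + 2)*(h + 3)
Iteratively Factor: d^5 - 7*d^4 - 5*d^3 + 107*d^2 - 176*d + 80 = (d + 4)*(d^4 - 11*d^3 + 39*d^2 - 49*d + 20) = (d - 4)*(d + 4)*(d^3 - 7*d^2 + 11*d - 5) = (d - 4)*(d - 1)*(d + 4)*(d^2 - 6*d + 5) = (d - 4)*(d - 1)^2*(d + 4)*(d - 5)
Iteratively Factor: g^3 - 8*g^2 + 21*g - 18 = (g - 3)*(g^2 - 5*g + 6) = (g - 3)*(g - 2)*(g - 3)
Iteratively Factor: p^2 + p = (p)*(p + 1)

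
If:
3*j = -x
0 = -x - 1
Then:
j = 1/3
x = -1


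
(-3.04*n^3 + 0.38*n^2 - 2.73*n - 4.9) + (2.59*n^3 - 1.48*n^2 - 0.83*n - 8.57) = -0.45*n^3 - 1.1*n^2 - 3.56*n - 13.47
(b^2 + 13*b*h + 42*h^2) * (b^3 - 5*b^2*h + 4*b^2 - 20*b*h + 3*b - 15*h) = b^5 + 8*b^4*h + 4*b^4 - 23*b^3*h^2 + 32*b^3*h + 3*b^3 - 210*b^2*h^3 - 92*b^2*h^2 + 24*b^2*h - 840*b*h^3 - 69*b*h^2 - 630*h^3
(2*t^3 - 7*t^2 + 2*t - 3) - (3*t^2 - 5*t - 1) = 2*t^3 - 10*t^2 + 7*t - 2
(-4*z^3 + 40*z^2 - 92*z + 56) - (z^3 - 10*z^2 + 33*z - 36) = -5*z^3 + 50*z^2 - 125*z + 92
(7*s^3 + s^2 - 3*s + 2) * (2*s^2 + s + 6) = 14*s^5 + 9*s^4 + 37*s^3 + 7*s^2 - 16*s + 12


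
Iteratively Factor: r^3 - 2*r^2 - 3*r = (r)*(r^2 - 2*r - 3) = r*(r + 1)*(r - 3)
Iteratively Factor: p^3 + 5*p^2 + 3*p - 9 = (p - 1)*(p^2 + 6*p + 9) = (p - 1)*(p + 3)*(p + 3)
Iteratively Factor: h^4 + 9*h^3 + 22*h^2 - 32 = (h + 4)*(h^3 + 5*h^2 + 2*h - 8) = (h + 4)^2*(h^2 + h - 2) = (h + 2)*(h + 4)^2*(h - 1)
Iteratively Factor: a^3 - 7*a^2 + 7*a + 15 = (a - 3)*(a^2 - 4*a - 5) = (a - 5)*(a - 3)*(a + 1)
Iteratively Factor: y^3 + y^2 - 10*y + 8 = (y - 1)*(y^2 + 2*y - 8) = (y - 2)*(y - 1)*(y + 4)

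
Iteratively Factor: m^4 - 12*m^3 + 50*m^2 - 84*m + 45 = (m - 5)*(m^3 - 7*m^2 + 15*m - 9) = (m - 5)*(m - 1)*(m^2 - 6*m + 9) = (m - 5)*(m - 3)*(m - 1)*(m - 3)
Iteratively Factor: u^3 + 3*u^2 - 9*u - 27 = (u + 3)*(u^2 - 9) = (u - 3)*(u + 3)*(u + 3)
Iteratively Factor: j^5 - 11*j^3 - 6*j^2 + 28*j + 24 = (j - 2)*(j^4 + 2*j^3 - 7*j^2 - 20*j - 12) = (j - 2)*(j + 1)*(j^3 + j^2 - 8*j - 12) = (j - 3)*(j - 2)*(j + 1)*(j^2 + 4*j + 4) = (j - 3)*(j - 2)*(j + 1)*(j + 2)*(j + 2)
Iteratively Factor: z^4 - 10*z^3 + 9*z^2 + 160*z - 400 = (z + 4)*(z^3 - 14*z^2 + 65*z - 100) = (z - 4)*(z + 4)*(z^2 - 10*z + 25) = (z - 5)*(z - 4)*(z + 4)*(z - 5)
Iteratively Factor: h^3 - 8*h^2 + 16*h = (h)*(h^2 - 8*h + 16) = h*(h - 4)*(h - 4)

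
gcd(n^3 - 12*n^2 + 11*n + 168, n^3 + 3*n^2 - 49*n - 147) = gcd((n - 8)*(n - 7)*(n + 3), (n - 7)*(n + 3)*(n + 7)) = n^2 - 4*n - 21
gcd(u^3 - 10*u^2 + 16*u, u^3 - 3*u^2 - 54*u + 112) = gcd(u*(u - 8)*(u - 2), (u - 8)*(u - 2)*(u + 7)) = u^2 - 10*u + 16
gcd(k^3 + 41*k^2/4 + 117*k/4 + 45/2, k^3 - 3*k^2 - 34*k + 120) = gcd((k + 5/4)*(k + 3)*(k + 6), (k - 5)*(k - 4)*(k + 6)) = k + 6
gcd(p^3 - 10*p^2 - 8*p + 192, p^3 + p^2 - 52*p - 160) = p^2 - 4*p - 32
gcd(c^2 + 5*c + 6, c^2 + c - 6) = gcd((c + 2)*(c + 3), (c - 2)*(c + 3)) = c + 3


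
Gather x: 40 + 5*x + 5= 5*x + 45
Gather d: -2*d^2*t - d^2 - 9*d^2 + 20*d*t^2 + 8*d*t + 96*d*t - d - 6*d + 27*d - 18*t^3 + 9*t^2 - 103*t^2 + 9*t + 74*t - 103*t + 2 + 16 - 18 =d^2*(-2*t - 10) + d*(20*t^2 + 104*t + 20) - 18*t^3 - 94*t^2 - 20*t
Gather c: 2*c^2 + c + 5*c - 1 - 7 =2*c^2 + 6*c - 8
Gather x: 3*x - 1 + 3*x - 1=6*x - 2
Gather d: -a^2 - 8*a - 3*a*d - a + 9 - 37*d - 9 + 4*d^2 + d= -a^2 - 9*a + 4*d^2 + d*(-3*a - 36)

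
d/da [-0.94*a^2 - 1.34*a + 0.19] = -1.88*a - 1.34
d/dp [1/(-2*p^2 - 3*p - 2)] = (4*p + 3)/(2*p^2 + 3*p + 2)^2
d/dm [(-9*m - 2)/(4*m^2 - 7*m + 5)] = (36*m^2 + 16*m - 59)/(16*m^4 - 56*m^3 + 89*m^2 - 70*m + 25)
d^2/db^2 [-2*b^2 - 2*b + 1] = -4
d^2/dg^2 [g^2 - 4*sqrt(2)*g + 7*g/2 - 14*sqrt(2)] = 2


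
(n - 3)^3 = n^3 - 9*n^2 + 27*n - 27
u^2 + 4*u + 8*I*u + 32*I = (u + 4)*(u + 8*I)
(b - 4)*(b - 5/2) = b^2 - 13*b/2 + 10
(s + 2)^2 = s^2 + 4*s + 4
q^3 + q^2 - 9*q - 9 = (q - 3)*(q + 1)*(q + 3)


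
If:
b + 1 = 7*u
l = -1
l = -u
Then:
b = 6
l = -1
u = 1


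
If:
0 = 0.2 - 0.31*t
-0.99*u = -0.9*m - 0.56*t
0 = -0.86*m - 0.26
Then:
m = -0.30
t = 0.65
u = 0.09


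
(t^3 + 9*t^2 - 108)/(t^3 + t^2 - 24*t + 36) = (t + 6)/(t - 2)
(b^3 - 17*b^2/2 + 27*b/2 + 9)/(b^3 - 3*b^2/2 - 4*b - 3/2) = (b - 6)/(b + 1)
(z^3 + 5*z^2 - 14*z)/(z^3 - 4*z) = (z + 7)/(z + 2)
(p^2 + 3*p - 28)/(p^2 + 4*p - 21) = (p - 4)/(p - 3)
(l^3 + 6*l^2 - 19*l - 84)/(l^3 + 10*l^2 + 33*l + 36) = (l^2 + 3*l - 28)/(l^2 + 7*l + 12)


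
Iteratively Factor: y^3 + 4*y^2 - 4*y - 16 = (y - 2)*(y^2 + 6*y + 8) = (y - 2)*(y + 4)*(y + 2)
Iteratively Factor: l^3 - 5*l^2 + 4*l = (l - 4)*(l^2 - l) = (l - 4)*(l - 1)*(l)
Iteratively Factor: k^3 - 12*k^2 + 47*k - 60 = (k - 4)*(k^2 - 8*k + 15) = (k - 4)*(k - 3)*(k - 5)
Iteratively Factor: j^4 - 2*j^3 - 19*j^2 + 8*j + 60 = (j + 3)*(j^3 - 5*j^2 - 4*j + 20) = (j - 2)*(j + 3)*(j^2 - 3*j - 10) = (j - 2)*(j + 2)*(j + 3)*(j - 5)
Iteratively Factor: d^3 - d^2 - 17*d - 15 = (d - 5)*(d^2 + 4*d + 3) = (d - 5)*(d + 1)*(d + 3)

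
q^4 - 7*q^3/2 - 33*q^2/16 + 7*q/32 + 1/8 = (q - 4)*(q - 1/4)*(q + 1/4)*(q + 1/2)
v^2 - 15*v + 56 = (v - 8)*(v - 7)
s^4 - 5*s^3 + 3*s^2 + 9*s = s*(s - 3)^2*(s + 1)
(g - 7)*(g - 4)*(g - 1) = g^3 - 12*g^2 + 39*g - 28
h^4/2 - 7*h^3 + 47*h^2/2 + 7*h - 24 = (h/2 + 1/2)*(h - 8)*(h - 6)*(h - 1)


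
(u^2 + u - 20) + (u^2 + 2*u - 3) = 2*u^2 + 3*u - 23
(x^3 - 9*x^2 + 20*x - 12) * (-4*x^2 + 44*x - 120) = -4*x^5 + 80*x^4 - 596*x^3 + 2008*x^2 - 2928*x + 1440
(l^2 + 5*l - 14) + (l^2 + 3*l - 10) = 2*l^2 + 8*l - 24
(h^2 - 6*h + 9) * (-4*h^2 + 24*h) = -4*h^4 + 48*h^3 - 180*h^2 + 216*h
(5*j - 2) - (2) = 5*j - 4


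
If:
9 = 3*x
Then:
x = 3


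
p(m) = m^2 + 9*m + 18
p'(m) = 2*m + 9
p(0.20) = 19.84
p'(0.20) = 9.40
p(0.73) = 25.10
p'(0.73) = 10.46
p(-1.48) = 6.87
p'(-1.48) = 6.04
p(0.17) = 19.56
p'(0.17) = 9.34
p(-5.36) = -1.51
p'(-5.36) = -1.72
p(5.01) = 88.19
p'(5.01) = 19.02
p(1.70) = 36.19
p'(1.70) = 12.40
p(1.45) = 33.15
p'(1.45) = 11.90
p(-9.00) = 18.00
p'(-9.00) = -9.00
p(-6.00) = 0.00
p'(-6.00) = -3.00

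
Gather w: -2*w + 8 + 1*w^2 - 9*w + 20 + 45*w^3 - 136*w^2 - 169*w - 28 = 45*w^3 - 135*w^2 - 180*w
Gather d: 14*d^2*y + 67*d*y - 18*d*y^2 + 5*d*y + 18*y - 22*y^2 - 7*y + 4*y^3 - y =14*d^2*y + d*(-18*y^2 + 72*y) + 4*y^3 - 22*y^2 + 10*y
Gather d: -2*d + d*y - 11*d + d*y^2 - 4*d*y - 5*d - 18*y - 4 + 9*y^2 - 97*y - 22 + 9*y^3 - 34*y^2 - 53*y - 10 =d*(y^2 - 3*y - 18) + 9*y^3 - 25*y^2 - 168*y - 36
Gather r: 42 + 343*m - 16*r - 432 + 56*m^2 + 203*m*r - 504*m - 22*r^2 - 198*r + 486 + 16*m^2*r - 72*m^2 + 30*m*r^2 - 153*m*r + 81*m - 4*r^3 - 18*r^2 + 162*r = -16*m^2 - 80*m - 4*r^3 + r^2*(30*m - 40) + r*(16*m^2 + 50*m - 52) + 96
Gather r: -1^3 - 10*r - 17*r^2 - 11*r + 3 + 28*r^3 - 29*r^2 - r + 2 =28*r^3 - 46*r^2 - 22*r + 4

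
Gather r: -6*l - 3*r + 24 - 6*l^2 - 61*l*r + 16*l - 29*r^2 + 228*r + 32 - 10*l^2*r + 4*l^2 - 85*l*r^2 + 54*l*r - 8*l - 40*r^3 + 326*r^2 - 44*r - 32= -2*l^2 + 2*l - 40*r^3 + r^2*(297 - 85*l) + r*(-10*l^2 - 7*l + 181) + 24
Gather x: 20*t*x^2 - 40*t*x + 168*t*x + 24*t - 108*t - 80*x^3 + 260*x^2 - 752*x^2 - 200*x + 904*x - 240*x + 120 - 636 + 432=-84*t - 80*x^3 + x^2*(20*t - 492) + x*(128*t + 464) - 84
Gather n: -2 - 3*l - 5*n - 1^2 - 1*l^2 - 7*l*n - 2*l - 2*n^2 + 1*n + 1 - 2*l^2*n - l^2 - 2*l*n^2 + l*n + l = -2*l^2 - 4*l + n^2*(-2*l - 2) + n*(-2*l^2 - 6*l - 4) - 2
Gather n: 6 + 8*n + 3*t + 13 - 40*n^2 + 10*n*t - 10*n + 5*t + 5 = -40*n^2 + n*(10*t - 2) + 8*t + 24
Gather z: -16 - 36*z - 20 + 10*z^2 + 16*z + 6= 10*z^2 - 20*z - 30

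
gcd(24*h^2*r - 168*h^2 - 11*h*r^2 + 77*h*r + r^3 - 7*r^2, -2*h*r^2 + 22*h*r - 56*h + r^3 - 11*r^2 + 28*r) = r - 7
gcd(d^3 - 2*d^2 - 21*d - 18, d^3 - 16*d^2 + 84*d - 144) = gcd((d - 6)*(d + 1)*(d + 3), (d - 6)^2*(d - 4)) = d - 6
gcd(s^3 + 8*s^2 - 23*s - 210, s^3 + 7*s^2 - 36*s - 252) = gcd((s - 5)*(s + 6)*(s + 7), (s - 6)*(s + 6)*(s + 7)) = s^2 + 13*s + 42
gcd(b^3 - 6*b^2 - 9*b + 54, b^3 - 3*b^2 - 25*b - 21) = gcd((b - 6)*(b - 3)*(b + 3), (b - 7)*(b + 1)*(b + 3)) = b + 3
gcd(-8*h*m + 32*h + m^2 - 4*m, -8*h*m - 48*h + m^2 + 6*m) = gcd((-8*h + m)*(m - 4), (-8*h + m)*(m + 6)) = 8*h - m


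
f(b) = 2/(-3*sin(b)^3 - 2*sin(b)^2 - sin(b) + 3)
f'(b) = 2*(9*sin(b)^2*cos(b) + 4*sin(b)*cos(b) + cos(b))/(-3*sin(b)^3 - 2*sin(b)^2 - sin(b) + 3)^2 = 2*(9*sin(b)^2 + 4*sin(b) + 1)*cos(b)/(3*sin(b)^3 + 2*sin(b)^2 + sin(b) - 3)^2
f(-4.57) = -0.70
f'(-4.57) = -0.48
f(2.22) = -3.44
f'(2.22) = -35.34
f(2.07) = -1.38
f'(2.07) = -5.21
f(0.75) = 4.56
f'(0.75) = 60.06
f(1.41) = -0.71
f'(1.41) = 0.55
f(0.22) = 0.75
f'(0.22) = 0.64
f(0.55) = 1.33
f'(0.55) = 4.19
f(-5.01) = -0.83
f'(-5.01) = 1.32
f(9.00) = 0.98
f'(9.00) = -1.83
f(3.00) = 0.71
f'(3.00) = -0.44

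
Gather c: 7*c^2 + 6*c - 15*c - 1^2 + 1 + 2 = 7*c^2 - 9*c + 2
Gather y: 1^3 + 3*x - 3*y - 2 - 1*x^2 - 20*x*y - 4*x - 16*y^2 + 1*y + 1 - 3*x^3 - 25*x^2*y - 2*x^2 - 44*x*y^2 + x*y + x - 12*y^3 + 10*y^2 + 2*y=-3*x^3 - 3*x^2 - 12*y^3 + y^2*(-44*x - 6) + y*(-25*x^2 - 19*x)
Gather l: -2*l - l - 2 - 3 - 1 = -3*l - 6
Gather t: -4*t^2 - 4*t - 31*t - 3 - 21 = -4*t^2 - 35*t - 24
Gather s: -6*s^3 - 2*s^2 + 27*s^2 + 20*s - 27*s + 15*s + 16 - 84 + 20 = -6*s^3 + 25*s^2 + 8*s - 48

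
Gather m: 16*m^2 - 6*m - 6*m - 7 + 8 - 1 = 16*m^2 - 12*m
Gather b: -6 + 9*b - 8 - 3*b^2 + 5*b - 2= -3*b^2 + 14*b - 16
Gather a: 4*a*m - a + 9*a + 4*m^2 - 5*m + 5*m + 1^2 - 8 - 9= a*(4*m + 8) + 4*m^2 - 16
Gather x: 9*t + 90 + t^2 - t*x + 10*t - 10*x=t^2 + 19*t + x*(-t - 10) + 90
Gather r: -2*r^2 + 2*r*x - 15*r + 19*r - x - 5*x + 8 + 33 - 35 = -2*r^2 + r*(2*x + 4) - 6*x + 6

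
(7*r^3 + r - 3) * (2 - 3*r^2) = -21*r^5 + 11*r^3 + 9*r^2 + 2*r - 6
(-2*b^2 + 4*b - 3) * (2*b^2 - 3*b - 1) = -4*b^4 + 14*b^3 - 16*b^2 + 5*b + 3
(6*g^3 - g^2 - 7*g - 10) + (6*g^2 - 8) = 6*g^3 + 5*g^2 - 7*g - 18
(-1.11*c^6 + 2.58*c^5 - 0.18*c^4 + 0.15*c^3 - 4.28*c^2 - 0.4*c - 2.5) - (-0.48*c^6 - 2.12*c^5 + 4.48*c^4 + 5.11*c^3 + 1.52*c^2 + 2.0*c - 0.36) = -0.63*c^6 + 4.7*c^5 - 4.66*c^4 - 4.96*c^3 - 5.8*c^2 - 2.4*c - 2.14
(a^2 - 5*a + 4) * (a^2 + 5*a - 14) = a^4 - 35*a^2 + 90*a - 56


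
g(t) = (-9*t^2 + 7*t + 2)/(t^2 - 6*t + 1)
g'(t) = (6 - 2*t)*(-9*t^2 + 7*t + 2)/(t^2 - 6*t + 1)^2 + (7 - 18*t)/(t^2 - 6*t + 1)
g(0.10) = 6.37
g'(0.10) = 102.74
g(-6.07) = -5.01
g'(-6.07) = 0.34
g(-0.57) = -1.04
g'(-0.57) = 2.08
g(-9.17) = -5.85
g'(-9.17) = 0.21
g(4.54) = 26.96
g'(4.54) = 28.03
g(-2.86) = -3.48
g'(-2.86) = 0.67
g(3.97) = 15.87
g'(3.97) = 13.49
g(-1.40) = -2.24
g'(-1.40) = 1.10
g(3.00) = 7.25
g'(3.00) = 5.88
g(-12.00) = -6.35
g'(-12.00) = 0.15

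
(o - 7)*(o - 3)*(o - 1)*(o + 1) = o^4 - 10*o^3 + 20*o^2 + 10*o - 21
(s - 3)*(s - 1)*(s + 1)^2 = s^4 - 2*s^3 - 4*s^2 + 2*s + 3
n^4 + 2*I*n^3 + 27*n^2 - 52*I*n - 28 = (n - 2*I)^2*(n - I)*(n + 7*I)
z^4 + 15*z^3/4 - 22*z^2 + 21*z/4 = z*(z - 3)*(z - 1/4)*(z + 7)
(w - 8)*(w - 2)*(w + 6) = w^3 - 4*w^2 - 44*w + 96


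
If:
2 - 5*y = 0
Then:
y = 2/5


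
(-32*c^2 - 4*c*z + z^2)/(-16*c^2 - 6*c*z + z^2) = (4*c + z)/(2*c + z)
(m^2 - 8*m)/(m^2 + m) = (m - 8)/(m + 1)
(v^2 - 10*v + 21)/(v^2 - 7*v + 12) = (v - 7)/(v - 4)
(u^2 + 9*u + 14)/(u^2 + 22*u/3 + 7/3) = 3*(u + 2)/(3*u + 1)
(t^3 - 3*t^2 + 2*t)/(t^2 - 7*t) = (t^2 - 3*t + 2)/(t - 7)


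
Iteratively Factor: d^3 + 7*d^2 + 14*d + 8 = (d + 4)*(d^2 + 3*d + 2) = (d + 1)*(d + 4)*(d + 2)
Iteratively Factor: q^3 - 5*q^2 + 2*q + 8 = (q - 2)*(q^2 - 3*q - 4) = (q - 4)*(q - 2)*(q + 1)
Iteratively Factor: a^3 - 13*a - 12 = (a + 3)*(a^2 - 3*a - 4) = (a + 1)*(a + 3)*(a - 4)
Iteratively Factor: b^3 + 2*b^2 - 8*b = (b + 4)*(b^2 - 2*b) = b*(b + 4)*(b - 2)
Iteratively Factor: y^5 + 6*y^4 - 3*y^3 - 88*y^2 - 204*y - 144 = (y + 2)*(y^4 + 4*y^3 - 11*y^2 - 66*y - 72) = (y + 2)*(y + 3)*(y^3 + y^2 - 14*y - 24) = (y - 4)*(y + 2)*(y + 3)*(y^2 + 5*y + 6) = (y - 4)*(y + 2)^2*(y + 3)*(y + 3)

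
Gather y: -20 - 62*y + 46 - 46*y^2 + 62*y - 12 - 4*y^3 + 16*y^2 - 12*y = -4*y^3 - 30*y^2 - 12*y + 14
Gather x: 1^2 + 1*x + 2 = x + 3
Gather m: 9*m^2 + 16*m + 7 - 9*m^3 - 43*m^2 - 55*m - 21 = -9*m^3 - 34*m^2 - 39*m - 14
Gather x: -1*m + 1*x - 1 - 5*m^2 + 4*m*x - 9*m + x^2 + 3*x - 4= -5*m^2 - 10*m + x^2 + x*(4*m + 4) - 5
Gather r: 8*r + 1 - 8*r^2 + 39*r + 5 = -8*r^2 + 47*r + 6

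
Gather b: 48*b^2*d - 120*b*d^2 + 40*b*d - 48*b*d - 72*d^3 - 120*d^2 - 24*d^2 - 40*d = 48*b^2*d + b*(-120*d^2 - 8*d) - 72*d^3 - 144*d^2 - 40*d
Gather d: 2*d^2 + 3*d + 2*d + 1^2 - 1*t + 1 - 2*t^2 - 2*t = 2*d^2 + 5*d - 2*t^2 - 3*t + 2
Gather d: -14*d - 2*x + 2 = -14*d - 2*x + 2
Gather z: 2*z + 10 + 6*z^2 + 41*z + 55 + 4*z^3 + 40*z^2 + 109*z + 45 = 4*z^3 + 46*z^2 + 152*z + 110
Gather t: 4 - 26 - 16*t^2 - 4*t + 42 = -16*t^2 - 4*t + 20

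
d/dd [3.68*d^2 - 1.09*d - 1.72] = 7.36*d - 1.09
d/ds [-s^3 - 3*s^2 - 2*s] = -3*s^2 - 6*s - 2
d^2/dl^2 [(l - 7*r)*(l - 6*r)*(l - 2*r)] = 6*l - 30*r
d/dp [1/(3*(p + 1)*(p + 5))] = 2*(-p - 3)/(3*(p^4 + 12*p^3 + 46*p^2 + 60*p + 25))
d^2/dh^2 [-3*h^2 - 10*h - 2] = -6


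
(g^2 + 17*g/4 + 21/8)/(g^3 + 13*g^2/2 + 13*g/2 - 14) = (g + 3/4)/(g^2 + 3*g - 4)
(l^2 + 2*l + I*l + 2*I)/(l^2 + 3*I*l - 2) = (l + 2)/(l + 2*I)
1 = 1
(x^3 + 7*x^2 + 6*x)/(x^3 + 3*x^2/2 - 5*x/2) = 2*(x^2 + 7*x + 6)/(2*x^2 + 3*x - 5)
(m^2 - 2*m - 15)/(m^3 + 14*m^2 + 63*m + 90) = (m - 5)/(m^2 + 11*m + 30)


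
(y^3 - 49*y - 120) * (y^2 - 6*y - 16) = y^5 - 6*y^4 - 65*y^3 + 174*y^2 + 1504*y + 1920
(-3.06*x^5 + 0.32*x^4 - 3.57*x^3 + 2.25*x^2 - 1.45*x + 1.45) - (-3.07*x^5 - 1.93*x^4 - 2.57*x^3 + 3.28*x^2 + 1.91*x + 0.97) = 0.00999999999999979*x^5 + 2.25*x^4 - 1.0*x^3 - 1.03*x^2 - 3.36*x + 0.48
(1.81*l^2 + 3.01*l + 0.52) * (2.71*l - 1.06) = 4.9051*l^3 + 6.2385*l^2 - 1.7814*l - 0.5512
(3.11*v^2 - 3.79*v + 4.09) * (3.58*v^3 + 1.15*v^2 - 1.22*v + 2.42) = 11.1338*v^5 - 9.9917*v^4 + 6.4895*v^3 + 16.8535*v^2 - 14.1616*v + 9.8978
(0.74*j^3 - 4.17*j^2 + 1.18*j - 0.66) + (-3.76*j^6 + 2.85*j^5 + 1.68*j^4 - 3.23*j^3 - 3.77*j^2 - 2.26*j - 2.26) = -3.76*j^6 + 2.85*j^5 + 1.68*j^4 - 2.49*j^3 - 7.94*j^2 - 1.08*j - 2.92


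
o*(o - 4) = o^2 - 4*o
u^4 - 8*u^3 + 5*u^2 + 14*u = u*(u - 7)*(u - 2)*(u + 1)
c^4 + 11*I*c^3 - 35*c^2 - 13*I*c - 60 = (c - I)*(c + 3*I)*(c + 4*I)*(c + 5*I)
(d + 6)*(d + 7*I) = d^2 + 6*d + 7*I*d + 42*I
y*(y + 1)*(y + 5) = y^3 + 6*y^2 + 5*y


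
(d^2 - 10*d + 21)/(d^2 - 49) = (d - 3)/(d + 7)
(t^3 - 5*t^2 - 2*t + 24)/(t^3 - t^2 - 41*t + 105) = (t^2 - 2*t - 8)/(t^2 + 2*t - 35)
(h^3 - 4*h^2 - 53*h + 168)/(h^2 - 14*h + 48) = (h^2 + 4*h - 21)/(h - 6)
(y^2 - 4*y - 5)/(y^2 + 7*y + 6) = (y - 5)/(y + 6)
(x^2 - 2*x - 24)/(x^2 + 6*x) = (x^2 - 2*x - 24)/(x*(x + 6))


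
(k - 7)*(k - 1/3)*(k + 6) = k^3 - 4*k^2/3 - 125*k/3 + 14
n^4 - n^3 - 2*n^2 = n^2*(n - 2)*(n + 1)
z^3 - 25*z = z*(z - 5)*(z + 5)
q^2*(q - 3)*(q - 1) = q^4 - 4*q^3 + 3*q^2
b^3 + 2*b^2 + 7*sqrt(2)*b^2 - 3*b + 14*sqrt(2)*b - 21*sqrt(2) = (b - 1)*(b + 3)*(b + 7*sqrt(2))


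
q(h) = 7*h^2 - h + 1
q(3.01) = 61.41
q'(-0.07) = -1.98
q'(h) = 14*h - 1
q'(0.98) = 12.72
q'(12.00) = 167.00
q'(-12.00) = -169.00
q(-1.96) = 29.85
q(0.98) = 6.74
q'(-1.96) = -28.44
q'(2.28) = 30.92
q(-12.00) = 1021.00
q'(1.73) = 23.22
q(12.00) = 997.00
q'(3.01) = 41.14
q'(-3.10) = -44.40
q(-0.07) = 1.10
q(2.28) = 35.11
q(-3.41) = 85.81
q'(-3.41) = -48.74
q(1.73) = 20.22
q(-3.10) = 71.37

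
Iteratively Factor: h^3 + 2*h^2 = (h)*(h^2 + 2*h) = h^2*(h + 2)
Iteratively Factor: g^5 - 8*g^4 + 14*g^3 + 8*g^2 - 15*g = (g - 5)*(g^4 - 3*g^3 - g^2 + 3*g) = (g - 5)*(g - 3)*(g^3 - g) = (g - 5)*(g - 3)*(g + 1)*(g^2 - g) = g*(g - 5)*(g - 3)*(g + 1)*(g - 1)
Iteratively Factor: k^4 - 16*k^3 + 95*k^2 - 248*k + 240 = (k - 5)*(k^3 - 11*k^2 + 40*k - 48) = (k - 5)*(k - 4)*(k^2 - 7*k + 12) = (k - 5)*(k - 4)^2*(k - 3)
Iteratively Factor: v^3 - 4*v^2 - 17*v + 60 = (v - 5)*(v^2 + v - 12) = (v - 5)*(v + 4)*(v - 3)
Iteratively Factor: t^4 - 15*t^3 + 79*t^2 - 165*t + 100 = (t - 5)*(t^3 - 10*t^2 + 29*t - 20) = (t - 5)^2*(t^2 - 5*t + 4) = (t - 5)^2*(t - 1)*(t - 4)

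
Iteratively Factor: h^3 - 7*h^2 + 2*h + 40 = (h - 5)*(h^2 - 2*h - 8) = (h - 5)*(h - 4)*(h + 2)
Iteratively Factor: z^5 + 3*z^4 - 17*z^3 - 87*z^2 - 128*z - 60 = (z - 5)*(z^4 + 8*z^3 + 23*z^2 + 28*z + 12) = (z - 5)*(z + 2)*(z^3 + 6*z^2 + 11*z + 6) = (z - 5)*(z + 2)^2*(z^2 + 4*z + 3) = (z - 5)*(z + 2)^2*(z + 3)*(z + 1)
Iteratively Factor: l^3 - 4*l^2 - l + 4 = (l - 1)*(l^2 - 3*l - 4) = (l - 1)*(l + 1)*(l - 4)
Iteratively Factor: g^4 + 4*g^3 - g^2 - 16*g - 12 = (g + 2)*(g^3 + 2*g^2 - 5*g - 6) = (g + 1)*(g + 2)*(g^2 + g - 6) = (g + 1)*(g + 2)*(g + 3)*(g - 2)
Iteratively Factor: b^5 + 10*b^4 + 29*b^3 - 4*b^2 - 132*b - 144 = (b + 3)*(b^4 + 7*b^3 + 8*b^2 - 28*b - 48) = (b + 2)*(b + 3)*(b^3 + 5*b^2 - 2*b - 24) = (b + 2)*(b + 3)^2*(b^2 + 2*b - 8) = (b + 2)*(b + 3)^2*(b + 4)*(b - 2)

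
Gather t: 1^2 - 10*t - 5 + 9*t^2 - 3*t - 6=9*t^2 - 13*t - 10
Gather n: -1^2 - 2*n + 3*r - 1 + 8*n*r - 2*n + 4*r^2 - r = n*(8*r - 4) + 4*r^2 + 2*r - 2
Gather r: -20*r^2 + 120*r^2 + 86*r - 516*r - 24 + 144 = 100*r^2 - 430*r + 120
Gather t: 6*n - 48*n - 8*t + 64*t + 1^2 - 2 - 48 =-42*n + 56*t - 49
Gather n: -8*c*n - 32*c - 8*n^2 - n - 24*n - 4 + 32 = -32*c - 8*n^2 + n*(-8*c - 25) + 28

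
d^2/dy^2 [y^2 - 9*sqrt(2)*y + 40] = 2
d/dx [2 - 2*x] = -2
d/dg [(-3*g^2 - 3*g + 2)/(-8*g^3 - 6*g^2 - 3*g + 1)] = 3*(-8*g^4 - 16*g^3 + 13*g^2 + 6*g + 1)/(64*g^6 + 96*g^5 + 84*g^4 + 20*g^3 - 3*g^2 - 6*g + 1)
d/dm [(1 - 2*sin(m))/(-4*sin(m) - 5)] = 14*cos(m)/(4*sin(m) + 5)^2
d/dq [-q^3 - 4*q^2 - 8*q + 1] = -3*q^2 - 8*q - 8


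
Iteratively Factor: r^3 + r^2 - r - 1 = (r + 1)*(r^2 - 1) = (r - 1)*(r + 1)*(r + 1)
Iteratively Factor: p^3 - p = (p)*(p^2 - 1) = p*(p - 1)*(p + 1)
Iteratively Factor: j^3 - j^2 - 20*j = (j + 4)*(j^2 - 5*j) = j*(j + 4)*(j - 5)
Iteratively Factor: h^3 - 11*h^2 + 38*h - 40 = (h - 2)*(h^2 - 9*h + 20) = (h - 5)*(h - 2)*(h - 4)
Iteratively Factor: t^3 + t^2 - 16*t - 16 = (t + 1)*(t^2 - 16) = (t - 4)*(t + 1)*(t + 4)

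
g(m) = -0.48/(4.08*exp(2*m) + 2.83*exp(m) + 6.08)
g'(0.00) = 0.03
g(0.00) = -0.04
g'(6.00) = 0.00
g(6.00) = 0.00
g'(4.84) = 0.00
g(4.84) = -0.00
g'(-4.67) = 0.00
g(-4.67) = -0.08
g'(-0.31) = 0.03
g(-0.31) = -0.05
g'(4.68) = 0.00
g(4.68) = -0.00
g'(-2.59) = 0.00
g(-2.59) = -0.08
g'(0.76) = 0.02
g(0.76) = -0.02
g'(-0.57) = 0.03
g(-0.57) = -0.05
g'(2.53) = 0.00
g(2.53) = -0.00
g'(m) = -0.48*(-8.16*exp(2*m) - 2.83*exp(m))/(4.08*exp(2*m) + 2.83*exp(m) + 6.08)^2 = (3.9168*exp(m) + 1.3584)*exp(m)/(4.08*exp(2*m) + 2.83*exp(m) + 6.08)^2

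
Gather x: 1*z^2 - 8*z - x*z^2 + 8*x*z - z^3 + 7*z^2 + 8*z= x*(-z^2 + 8*z) - z^3 + 8*z^2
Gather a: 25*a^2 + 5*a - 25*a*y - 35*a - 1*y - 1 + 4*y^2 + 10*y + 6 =25*a^2 + a*(-25*y - 30) + 4*y^2 + 9*y + 5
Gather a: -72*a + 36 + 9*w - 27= -72*a + 9*w + 9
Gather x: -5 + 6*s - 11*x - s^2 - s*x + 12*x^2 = -s^2 + 6*s + 12*x^2 + x*(-s - 11) - 5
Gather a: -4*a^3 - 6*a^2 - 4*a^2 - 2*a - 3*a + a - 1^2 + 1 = -4*a^3 - 10*a^2 - 4*a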